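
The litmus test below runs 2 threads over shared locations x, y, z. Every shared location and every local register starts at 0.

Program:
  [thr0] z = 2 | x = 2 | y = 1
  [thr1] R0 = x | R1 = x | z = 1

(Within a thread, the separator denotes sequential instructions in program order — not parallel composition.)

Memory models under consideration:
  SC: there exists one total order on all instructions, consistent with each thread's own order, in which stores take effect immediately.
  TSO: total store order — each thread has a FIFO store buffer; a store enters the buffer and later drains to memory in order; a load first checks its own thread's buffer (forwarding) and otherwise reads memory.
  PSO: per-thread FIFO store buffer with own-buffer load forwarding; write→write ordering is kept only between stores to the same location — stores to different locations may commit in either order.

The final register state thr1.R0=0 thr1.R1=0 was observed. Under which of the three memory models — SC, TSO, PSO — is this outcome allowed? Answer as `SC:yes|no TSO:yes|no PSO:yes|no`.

SC:yes TSO:yes PSO:yes

outcome vector order: (thr1.R0,thr1.R1)
SC: 3 outcomes — {0/0; 0/2; 2/2}
TSO: 3 outcomes — {0/0; 0/2; 2/2}
PSO: 3 outcomes — {0/0; 0/2; 2/2}
target 0/0 ∈ {SC,TSO,PSO}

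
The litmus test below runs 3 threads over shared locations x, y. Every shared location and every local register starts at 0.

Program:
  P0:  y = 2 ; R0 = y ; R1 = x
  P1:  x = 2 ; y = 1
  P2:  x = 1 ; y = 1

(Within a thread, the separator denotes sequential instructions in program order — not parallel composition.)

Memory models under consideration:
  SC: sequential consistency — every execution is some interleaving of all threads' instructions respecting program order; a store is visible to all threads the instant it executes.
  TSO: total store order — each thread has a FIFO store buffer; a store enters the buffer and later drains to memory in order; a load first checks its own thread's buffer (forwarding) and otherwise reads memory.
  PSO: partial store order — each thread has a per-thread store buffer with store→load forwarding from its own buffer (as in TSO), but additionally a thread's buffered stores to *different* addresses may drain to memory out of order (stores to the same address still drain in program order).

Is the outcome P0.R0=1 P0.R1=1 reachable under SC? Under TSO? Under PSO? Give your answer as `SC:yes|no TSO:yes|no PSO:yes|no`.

outcome vector order: (P0.R0,P0.R1)
SC (5): (1,1) (1,2) (2,0) (2,1) (2,2)
TSO (5): (1,1) (1,2) (2,0) (2,1) (2,2)
PSO (6): (1,0) (1,1) (1,2) (2,0) (2,1) (2,2)
target (1,1) ∈ {SC,TSO,PSO}

SC:yes TSO:yes PSO:yes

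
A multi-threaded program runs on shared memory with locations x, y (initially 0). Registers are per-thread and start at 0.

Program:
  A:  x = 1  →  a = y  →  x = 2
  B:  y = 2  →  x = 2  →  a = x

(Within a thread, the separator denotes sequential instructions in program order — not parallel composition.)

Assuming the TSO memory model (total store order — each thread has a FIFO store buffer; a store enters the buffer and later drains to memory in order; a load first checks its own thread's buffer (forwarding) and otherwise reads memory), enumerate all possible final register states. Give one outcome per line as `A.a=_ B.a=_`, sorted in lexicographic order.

A.a=0 B.a=1
A.a=0 B.a=2
A.a=2 B.a=1
A.a=2 B.a=2

outcome vector order: (A.a,B.a)
|TSO outcomes| = 4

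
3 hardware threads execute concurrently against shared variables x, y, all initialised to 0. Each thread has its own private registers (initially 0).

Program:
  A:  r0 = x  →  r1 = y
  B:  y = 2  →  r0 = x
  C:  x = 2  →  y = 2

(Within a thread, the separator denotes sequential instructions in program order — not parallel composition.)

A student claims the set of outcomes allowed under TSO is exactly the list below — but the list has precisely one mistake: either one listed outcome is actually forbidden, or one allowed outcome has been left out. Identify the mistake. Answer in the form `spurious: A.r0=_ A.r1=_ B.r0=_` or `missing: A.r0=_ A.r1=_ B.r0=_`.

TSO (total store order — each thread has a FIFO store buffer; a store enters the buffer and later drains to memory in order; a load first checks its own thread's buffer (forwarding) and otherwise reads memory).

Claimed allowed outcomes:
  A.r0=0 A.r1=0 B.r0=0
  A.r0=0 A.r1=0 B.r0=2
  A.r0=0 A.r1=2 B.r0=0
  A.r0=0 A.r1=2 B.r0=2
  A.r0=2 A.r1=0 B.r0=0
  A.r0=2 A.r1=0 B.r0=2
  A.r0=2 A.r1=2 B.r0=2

missing: A.r0=2 A.r1=2 B.r0=0

outcome vector order: (A.r0,A.r1,B.r0)
TSO (8): 0/0/0 0/0/2 0/2/0 0/2/2 2/0/0 2/0/2 2/2/0 2/2/2
TSO∖claimed = {2/2/0}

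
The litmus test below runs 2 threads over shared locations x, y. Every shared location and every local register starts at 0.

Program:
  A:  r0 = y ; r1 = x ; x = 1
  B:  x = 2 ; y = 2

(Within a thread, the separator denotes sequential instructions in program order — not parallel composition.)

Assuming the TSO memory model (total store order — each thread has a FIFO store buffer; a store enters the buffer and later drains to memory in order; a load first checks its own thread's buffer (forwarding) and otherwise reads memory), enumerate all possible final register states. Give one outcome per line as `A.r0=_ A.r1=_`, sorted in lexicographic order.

outcome vector order: (A.r0,A.r1)
|TSO outcomes| = 3

A.r0=0 A.r1=0
A.r0=0 A.r1=2
A.r0=2 A.r1=2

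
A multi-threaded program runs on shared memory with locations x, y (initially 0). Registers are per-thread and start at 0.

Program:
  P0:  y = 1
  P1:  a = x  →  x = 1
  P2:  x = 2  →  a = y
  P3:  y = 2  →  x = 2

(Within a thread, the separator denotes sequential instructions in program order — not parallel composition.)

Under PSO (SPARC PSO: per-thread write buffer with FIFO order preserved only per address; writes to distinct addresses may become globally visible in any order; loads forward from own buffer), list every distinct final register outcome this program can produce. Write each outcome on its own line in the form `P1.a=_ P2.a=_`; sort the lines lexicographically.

P1.a=0 P2.a=0
P1.a=0 P2.a=1
P1.a=0 P2.a=2
P1.a=2 P2.a=0
P1.a=2 P2.a=1
P1.a=2 P2.a=2

outcome vector order: (P1.a,P2.a)
|PSO outcomes| = 6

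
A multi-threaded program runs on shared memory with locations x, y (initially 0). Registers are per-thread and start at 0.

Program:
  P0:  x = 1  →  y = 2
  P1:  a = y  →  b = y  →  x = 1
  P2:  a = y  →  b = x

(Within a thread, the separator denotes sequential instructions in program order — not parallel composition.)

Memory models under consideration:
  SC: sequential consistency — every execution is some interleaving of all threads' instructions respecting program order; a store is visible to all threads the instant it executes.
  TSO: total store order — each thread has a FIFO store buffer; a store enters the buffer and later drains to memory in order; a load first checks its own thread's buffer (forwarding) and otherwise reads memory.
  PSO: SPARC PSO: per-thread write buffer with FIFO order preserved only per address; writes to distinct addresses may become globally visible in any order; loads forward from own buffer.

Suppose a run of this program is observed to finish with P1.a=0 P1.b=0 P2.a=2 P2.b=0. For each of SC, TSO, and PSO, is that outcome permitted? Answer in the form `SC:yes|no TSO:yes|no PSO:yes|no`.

outcome vector order: (P1.a,P1.b,P2.a,P2.b)
SC: 9 outcomes — {<0 0 0 0>, <0 0 0 1>, <0 0 2 1>, <0 2 0 0>, <0 2 0 1>, <0 2 2 1>, <2 2 0 0>, <2 2 0 1>, <2 2 2 1>}
TSO: 9 outcomes — {<0 0 0 0>, <0 0 0 1>, <0 0 2 1>, <0 2 0 0>, <0 2 0 1>, <0 2 2 1>, <2 2 0 0>, <2 2 0 1>, <2 2 2 1>}
PSO: 12 outcomes — {<0 0 0 0>, <0 0 0 1>, <0 0 2 0>, <0 0 2 1>, <0 2 0 0>, <0 2 0 1>, <0 2 2 0>, <0 2 2 1>, <2 2 0 0>, <2 2 0 1>, <2 2 2 0>, <2 2 2 1>}
target <0 0 2 0> ∈ {PSO}

SC:no TSO:no PSO:yes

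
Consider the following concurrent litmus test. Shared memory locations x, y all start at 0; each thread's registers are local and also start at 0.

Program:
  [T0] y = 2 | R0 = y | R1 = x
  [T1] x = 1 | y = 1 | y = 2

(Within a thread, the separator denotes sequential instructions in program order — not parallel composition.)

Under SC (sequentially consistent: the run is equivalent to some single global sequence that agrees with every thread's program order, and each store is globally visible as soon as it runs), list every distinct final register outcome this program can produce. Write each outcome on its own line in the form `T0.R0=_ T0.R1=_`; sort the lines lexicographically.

outcome vector order: (T0.R0,T0.R1)
|SC outcomes| = 3

T0.R0=1 T0.R1=1
T0.R0=2 T0.R1=0
T0.R0=2 T0.R1=1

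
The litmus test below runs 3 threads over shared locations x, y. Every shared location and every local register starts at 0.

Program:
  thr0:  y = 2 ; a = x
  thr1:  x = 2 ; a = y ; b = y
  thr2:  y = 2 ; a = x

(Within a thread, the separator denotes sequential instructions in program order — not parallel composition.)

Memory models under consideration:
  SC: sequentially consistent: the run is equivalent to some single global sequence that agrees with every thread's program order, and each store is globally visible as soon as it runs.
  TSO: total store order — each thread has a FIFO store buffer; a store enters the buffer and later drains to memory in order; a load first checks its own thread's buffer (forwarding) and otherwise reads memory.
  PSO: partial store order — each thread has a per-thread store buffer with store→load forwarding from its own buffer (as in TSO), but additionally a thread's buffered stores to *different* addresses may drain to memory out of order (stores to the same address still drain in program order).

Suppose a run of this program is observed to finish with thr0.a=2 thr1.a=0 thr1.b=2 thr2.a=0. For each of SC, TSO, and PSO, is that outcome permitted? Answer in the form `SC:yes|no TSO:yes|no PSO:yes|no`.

SC:no TSO:yes PSO:yes

outcome vector order: (thr0.a,thr1.a,thr1.b,thr2.a)
SC (6): (0,2,2,0); (0,2,2,2); (2,0,0,2); (2,0,2,2); (2,2,2,0); (2,2,2,2)
TSO (12): (0,0,0,0); (0,0,0,2); (0,0,2,0); (0,0,2,2); (0,2,2,0); (0,2,2,2); (2,0,0,0); (2,0,0,2); (2,0,2,0); (2,0,2,2); (2,2,2,0); (2,2,2,2)
PSO (12): (0,0,0,0); (0,0,0,2); (0,0,2,0); (0,0,2,2); (0,2,2,0); (0,2,2,2); (2,0,0,0); (2,0,0,2); (2,0,2,0); (2,0,2,2); (2,2,2,0); (2,2,2,2)
target (2,0,2,0) ∈ {TSO,PSO}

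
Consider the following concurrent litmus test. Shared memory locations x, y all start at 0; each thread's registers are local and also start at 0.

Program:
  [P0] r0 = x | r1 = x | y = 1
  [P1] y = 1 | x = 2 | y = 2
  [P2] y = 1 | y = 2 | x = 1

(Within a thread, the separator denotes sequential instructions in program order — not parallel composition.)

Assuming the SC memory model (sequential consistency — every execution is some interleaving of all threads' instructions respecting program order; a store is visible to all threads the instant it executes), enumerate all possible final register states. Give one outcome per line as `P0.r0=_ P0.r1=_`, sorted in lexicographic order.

outcome vector order: (P0.r0,P0.r1)
|SC outcomes| = 7

P0.r0=0 P0.r1=0
P0.r0=0 P0.r1=1
P0.r0=0 P0.r1=2
P0.r0=1 P0.r1=1
P0.r0=1 P0.r1=2
P0.r0=2 P0.r1=1
P0.r0=2 P0.r1=2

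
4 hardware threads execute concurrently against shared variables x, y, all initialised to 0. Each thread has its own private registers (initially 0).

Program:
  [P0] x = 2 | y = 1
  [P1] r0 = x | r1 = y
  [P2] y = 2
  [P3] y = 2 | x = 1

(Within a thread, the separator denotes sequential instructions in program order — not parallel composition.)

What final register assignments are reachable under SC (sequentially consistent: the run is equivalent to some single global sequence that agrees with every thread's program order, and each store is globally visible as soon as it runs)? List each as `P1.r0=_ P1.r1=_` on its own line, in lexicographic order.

P1.r0=0 P1.r1=0
P1.r0=0 P1.r1=1
P1.r0=0 P1.r1=2
P1.r0=1 P1.r1=1
P1.r0=1 P1.r1=2
P1.r0=2 P1.r1=0
P1.r0=2 P1.r1=1
P1.r0=2 P1.r1=2

outcome vector order: (P1.r0,P1.r1)
|SC outcomes| = 8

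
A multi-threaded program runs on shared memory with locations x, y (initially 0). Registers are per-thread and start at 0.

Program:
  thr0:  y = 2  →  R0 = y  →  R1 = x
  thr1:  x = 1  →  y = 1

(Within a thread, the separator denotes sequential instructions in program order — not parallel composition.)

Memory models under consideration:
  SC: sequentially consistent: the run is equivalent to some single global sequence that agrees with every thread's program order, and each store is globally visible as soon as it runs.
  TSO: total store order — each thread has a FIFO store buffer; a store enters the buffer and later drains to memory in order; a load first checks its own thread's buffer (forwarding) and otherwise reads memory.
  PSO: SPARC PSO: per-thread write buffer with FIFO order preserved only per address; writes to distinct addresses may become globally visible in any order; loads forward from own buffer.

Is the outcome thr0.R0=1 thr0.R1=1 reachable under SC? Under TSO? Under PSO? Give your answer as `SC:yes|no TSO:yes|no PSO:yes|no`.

outcome vector order: (thr0.R0,thr0.R1)
[SC] allowed = {<1 1> <2 0> <2 1>}
[TSO] allowed = {<1 1> <2 0> <2 1>}
[PSO] allowed = {<1 0> <1 1> <2 0> <2 1>}
target <1 1> ∈ {SC,TSO,PSO}

SC:yes TSO:yes PSO:yes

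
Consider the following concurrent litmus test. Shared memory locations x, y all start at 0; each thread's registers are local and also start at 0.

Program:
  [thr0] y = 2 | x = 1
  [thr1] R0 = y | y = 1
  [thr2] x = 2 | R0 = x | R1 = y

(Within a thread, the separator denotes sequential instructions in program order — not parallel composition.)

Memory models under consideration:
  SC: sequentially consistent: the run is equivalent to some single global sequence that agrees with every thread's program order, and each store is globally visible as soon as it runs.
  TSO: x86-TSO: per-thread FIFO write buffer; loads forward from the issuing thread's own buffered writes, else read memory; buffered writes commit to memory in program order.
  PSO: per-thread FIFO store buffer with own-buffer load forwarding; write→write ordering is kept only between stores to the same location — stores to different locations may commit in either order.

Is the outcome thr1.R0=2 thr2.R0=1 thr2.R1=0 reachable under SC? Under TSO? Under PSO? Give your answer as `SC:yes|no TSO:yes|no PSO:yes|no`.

SC:no TSO:no PSO:yes

outcome vector order: (thr1.R0,thr2.R0,thr2.R1)
under SC → 0/1/1 0/1/2 0/2/0 0/2/1 0/2/2 2/1/1 2/1/2 2/2/0 2/2/1 2/2/2
under TSO → 0/1/1 0/1/2 0/2/0 0/2/1 0/2/2 2/1/1 2/1/2 2/2/0 2/2/1 2/2/2
under PSO → 0/1/0 0/1/1 0/1/2 0/2/0 0/2/1 0/2/2 2/1/0 2/1/1 2/1/2 2/2/0 2/2/1 2/2/2
target 2/1/0 ∈ {PSO}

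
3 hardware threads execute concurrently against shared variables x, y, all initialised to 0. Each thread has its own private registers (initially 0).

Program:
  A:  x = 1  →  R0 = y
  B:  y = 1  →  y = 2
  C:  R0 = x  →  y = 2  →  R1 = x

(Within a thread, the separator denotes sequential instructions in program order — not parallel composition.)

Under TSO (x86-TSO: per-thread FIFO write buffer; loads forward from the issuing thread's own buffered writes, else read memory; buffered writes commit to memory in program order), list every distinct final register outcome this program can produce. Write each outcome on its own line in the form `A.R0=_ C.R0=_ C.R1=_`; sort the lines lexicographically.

A.R0=0 C.R0=0 C.R1=0
A.R0=0 C.R0=0 C.R1=1
A.R0=0 C.R0=1 C.R1=1
A.R0=1 C.R0=0 C.R1=0
A.R0=1 C.R0=0 C.R1=1
A.R0=1 C.R0=1 C.R1=1
A.R0=2 C.R0=0 C.R1=0
A.R0=2 C.R0=0 C.R1=1
A.R0=2 C.R0=1 C.R1=1

outcome vector order: (A.R0,C.R0,C.R1)
|TSO outcomes| = 9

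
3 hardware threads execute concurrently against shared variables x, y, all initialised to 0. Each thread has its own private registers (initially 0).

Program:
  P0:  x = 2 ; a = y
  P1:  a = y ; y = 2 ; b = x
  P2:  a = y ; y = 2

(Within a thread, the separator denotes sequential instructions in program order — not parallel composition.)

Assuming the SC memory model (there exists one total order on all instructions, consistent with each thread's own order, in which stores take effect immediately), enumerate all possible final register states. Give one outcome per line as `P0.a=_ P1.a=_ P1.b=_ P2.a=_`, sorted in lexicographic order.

outcome vector order: (P0.a,P1.a,P1.b,P2.a)
|SC outcomes| = 9

P0.a=0 P1.a=0 P1.b=2 P2.a=0
P0.a=0 P1.a=0 P1.b=2 P2.a=2
P0.a=0 P1.a=2 P1.b=2 P2.a=0
P0.a=2 P1.a=0 P1.b=0 P2.a=0
P0.a=2 P1.a=0 P1.b=0 P2.a=2
P0.a=2 P1.a=0 P1.b=2 P2.a=0
P0.a=2 P1.a=0 P1.b=2 P2.a=2
P0.a=2 P1.a=2 P1.b=0 P2.a=0
P0.a=2 P1.a=2 P1.b=2 P2.a=0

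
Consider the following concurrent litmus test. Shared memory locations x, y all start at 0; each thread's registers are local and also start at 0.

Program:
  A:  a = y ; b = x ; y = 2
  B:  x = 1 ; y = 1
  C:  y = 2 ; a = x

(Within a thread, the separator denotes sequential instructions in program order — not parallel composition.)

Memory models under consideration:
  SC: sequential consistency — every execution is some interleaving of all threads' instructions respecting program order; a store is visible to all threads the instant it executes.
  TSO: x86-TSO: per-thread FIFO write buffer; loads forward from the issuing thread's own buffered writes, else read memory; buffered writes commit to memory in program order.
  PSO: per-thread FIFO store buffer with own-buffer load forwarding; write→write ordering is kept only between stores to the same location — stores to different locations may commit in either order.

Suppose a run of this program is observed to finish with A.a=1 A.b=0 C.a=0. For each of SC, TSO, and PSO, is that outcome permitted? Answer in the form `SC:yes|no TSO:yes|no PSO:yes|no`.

SC:no TSO:no PSO:yes

outcome vector order: (A.a,A.b,C.a)
under SC → (0,0,0) (0,0,1) (0,1,0) (0,1,1) (1,1,0) (1,1,1) (2,0,0) (2,0,1) (2,1,0) (2,1,1)
under TSO → (0,0,0) (0,0,1) (0,1,0) (0,1,1) (1,1,0) (1,1,1) (2,0,0) (2,0,1) (2,1,0) (2,1,1)
under PSO → (0,0,0) (0,0,1) (0,1,0) (0,1,1) (1,0,0) (1,0,1) (1,1,0) (1,1,1) (2,0,0) (2,0,1) (2,1,0) (2,1,1)
target (1,0,0) ∈ {PSO}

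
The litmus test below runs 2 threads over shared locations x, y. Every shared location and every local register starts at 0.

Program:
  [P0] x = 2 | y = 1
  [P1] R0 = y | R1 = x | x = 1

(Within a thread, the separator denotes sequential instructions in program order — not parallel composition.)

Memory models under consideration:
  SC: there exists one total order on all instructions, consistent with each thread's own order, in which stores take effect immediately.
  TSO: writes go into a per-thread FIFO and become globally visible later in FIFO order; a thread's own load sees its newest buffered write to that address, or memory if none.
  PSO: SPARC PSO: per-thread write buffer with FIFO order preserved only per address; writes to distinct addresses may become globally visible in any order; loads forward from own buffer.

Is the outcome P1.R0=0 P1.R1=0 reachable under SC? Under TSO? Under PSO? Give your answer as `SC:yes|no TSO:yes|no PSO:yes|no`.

outcome vector order: (P1.R0,P1.R1)
SC (3): (0,0) (0,2) (1,2)
TSO (3): (0,0) (0,2) (1,2)
PSO (4): (0,0) (0,2) (1,0) (1,2)
target (0,0) ∈ {SC,TSO,PSO}

SC:yes TSO:yes PSO:yes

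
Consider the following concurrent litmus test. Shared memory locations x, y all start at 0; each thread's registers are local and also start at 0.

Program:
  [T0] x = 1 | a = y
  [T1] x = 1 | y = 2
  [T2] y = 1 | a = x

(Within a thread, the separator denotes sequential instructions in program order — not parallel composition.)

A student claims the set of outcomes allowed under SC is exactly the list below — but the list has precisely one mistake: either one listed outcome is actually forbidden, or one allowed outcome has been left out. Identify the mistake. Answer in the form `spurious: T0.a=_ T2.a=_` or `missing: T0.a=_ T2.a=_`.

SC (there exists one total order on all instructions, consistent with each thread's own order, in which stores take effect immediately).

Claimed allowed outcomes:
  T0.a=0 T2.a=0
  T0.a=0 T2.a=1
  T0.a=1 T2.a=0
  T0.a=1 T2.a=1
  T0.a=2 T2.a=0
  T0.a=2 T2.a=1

spurious: T0.a=0 T2.a=0

outcome vector order: (T0.a,T2.a)
SC: 5 outcomes — {01; 10; 11; 20; 21}
claimed∖SC = {00}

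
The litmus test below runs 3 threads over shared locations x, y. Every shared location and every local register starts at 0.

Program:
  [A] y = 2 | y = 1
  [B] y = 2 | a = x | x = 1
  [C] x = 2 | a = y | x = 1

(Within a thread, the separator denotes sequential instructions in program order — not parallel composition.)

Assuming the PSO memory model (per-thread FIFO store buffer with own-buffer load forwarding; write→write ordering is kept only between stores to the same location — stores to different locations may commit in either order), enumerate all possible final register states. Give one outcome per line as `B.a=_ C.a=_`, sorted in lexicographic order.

outcome vector order: (B.a,C.a)
|PSO outcomes| = 9

B.a=0 C.a=0
B.a=0 C.a=1
B.a=0 C.a=2
B.a=1 C.a=0
B.a=1 C.a=1
B.a=1 C.a=2
B.a=2 C.a=0
B.a=2 C.a=1
B.a=2 C.a=2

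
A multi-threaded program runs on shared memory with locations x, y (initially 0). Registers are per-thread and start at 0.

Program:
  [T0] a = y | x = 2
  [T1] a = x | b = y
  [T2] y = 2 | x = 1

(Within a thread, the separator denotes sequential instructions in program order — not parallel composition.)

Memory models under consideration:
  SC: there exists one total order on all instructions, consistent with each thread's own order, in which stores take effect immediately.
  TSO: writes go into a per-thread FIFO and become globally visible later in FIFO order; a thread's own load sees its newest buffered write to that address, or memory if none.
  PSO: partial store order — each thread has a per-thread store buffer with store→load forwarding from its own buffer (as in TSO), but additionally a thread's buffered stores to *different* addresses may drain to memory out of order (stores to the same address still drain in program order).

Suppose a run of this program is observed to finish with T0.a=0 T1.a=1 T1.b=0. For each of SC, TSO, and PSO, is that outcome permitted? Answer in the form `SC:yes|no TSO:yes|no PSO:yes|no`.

outcome vector order: (T0.a,T1.a,T1.b)
SC: 9 outcomes — {0/0/0; 0/0/2; 0/1/2; 0/2/0; 0/2/2; 2/0/0; 2/0/2; 2/1/2; 2/2/2}
TSO: 9 outcomes — {0/0/0; 0/0/2; 0/1/2; 0/2/0; 0/2/2; 2/0/0; 2/0/2; 2/1/2; 2/2/2}
PSO: 11 outcomes — {0/0/0; 0/0/2; 0/1/0; 0/1/2; 0/2/0; 0/2/2; 2/0/0; 2/0/2; 2/1/0; 2/1/2; 2/2/2}
target 0/1/0 ∈ {PSO}

SC:no TSO:no PSO:yes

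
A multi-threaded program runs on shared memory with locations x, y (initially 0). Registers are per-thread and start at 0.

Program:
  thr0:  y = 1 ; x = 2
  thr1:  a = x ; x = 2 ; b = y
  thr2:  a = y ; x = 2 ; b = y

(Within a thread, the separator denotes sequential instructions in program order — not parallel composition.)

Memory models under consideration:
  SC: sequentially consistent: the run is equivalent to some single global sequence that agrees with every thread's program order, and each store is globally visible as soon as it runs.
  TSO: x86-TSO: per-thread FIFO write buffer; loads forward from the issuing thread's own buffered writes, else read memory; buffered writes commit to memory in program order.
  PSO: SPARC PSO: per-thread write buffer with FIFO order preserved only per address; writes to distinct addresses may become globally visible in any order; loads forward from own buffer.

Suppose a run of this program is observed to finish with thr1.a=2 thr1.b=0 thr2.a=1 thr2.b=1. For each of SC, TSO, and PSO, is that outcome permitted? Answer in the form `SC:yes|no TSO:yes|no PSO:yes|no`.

outcome vector order: (thr1.a,thr1.b,thr2.a,thr2.b)
SC: 11 outcomes — {0000, 0001, 0011, 0100, 0101, 0111, 2000, 2001, 2100, 2101, 2111}
TSO: 11 outcomes — {0000, 0001, 0011, 0100, 0101, 0111, 2000, 2001, 2100, 2101, 2111}
PSO: 12 outcomes — {0000, 0001, 0011, 0100, 0101, 0111, 2000, 2001, 2011, 2100, 2101, 2111}
target 2011 ∈ {PSO}

SC:no TSO:no PSO:yes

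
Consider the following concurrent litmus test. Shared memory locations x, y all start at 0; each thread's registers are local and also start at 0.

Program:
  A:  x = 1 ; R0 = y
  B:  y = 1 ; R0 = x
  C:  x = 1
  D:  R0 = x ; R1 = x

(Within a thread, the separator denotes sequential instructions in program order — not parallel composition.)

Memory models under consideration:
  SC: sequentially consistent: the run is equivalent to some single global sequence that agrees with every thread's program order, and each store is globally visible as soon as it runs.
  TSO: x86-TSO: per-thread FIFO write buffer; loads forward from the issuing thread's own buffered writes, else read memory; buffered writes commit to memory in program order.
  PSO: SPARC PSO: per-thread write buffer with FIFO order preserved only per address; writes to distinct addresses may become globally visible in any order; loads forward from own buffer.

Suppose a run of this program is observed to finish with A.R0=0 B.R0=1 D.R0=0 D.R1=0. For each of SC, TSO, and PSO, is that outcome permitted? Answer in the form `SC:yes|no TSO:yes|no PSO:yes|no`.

SC:yes TSO:yes PSO:yes

outcome vector order: (A.R0,B.R0,D.R0,D.R1)
under SC → <0 1 0 0>, <0 1 0 1>, <0 1 1 1>, <1 0 0 0>, <1 0 0 1>, <1 0 1 1>, <1 1 0 0>, <1 1 0 1>, <1 1 1 1>
under TSO → <0 0 0 0>, <0 0 0 1>, <0 0 1 1>, <0 1 0 0>, <0 1 0 1>, <0 1 1 1>, <1 0 0 0>, <1 0 0 1>, <1 0 1 1>, <1 1 0 0>, <1 1 0 1>, <1 1 1 1>
under PSO → <0 0 0 0>, <0 0 0 1>, <0 0 1 1>, <0 1 0 0>, <0 1 0 1>, <0 1 1 1>, <1 0 0 0>, <1 0 0 1>, <1 0 1 1>, <1 1 0 0>, <1 1 0 1>, <1 1 1 1>
target <0 1 0 0> ∈ {SC,TSO,PSO}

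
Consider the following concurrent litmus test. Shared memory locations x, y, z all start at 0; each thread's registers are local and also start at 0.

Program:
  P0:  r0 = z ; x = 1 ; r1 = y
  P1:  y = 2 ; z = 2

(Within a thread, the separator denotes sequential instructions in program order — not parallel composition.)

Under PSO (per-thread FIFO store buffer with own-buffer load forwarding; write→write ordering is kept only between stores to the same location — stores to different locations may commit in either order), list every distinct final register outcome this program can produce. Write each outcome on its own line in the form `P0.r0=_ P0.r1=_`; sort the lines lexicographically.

P0.r0=0 P0.r1=0
P0.r0=0 P0.r1=2
P0.r0=2 P0.r1=0
P0.r0=2 P0.r1=2

outcome vector order: (P0.r0,P0.r1)
|PSO outcomes| = 4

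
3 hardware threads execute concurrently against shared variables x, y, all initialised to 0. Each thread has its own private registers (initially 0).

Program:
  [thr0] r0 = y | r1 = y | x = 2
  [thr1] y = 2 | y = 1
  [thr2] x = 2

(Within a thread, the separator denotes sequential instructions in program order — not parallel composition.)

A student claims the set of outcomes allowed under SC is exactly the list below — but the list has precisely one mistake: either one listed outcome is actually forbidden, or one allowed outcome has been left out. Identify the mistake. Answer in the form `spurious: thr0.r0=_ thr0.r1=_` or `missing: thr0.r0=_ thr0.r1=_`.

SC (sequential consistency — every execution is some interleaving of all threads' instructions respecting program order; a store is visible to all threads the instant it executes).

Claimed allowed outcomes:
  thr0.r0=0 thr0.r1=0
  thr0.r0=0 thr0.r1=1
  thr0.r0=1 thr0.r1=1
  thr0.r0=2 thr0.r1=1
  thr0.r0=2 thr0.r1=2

outcome vector order: (thr0.r0,thr0.r1)
under SC → 00 01 02 11 21 22
SC∖claimed = {02}

missing: thr0.r0=0 thr0.r1=2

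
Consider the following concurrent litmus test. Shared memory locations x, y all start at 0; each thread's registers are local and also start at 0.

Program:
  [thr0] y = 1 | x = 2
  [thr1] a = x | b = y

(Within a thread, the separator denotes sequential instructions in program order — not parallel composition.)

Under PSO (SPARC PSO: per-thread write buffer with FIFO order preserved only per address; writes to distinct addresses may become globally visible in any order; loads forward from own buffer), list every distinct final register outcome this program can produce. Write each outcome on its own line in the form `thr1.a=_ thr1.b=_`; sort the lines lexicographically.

thr1.a=0 thr1.b=0
thr1.a=0 thr1.b=1
thr1.a=2 thr1.b=0
thr1.a=2 thr1.b=1

outcome vector order: (thr1.a,thr1.b)
|PSO outcomes| = 4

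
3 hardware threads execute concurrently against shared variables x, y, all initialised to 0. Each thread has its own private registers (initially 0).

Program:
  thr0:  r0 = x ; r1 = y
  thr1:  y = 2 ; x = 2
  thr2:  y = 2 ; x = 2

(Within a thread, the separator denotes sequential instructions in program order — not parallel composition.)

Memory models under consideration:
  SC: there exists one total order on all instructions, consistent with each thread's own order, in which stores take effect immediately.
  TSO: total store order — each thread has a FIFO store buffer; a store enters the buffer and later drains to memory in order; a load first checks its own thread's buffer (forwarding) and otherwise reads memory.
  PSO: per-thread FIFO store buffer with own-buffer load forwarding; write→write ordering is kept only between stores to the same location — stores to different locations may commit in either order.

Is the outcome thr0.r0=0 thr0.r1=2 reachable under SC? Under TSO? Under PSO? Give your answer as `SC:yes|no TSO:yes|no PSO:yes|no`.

outcome vector order: (thr0.r0,thr0.r1)
[SC] allowed = {<0 0>, <0 2>, <2 2>}
[TSO] allowed = {<0 0>, <0 2>, <2 2>}
[PSO] allowed = {<0 0>, <0 2>, <2 0>, <2 2>}
target <0 2> ∈ {SC,TSO,PSO}

SC:yes TSO:yes PSO:yes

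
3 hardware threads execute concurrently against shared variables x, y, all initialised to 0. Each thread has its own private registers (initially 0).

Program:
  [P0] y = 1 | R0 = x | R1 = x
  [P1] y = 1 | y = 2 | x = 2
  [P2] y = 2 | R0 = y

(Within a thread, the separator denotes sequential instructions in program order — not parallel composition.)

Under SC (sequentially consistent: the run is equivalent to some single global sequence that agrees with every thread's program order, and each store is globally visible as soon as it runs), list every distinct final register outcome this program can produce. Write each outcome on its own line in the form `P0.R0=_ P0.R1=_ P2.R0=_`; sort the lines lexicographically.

P0.R0=0 P0.R1=0 P2.R0=1
P0.R0=0 P0.R1=0 P2.R0=2
P0.R0=0 P0.R1=2 P2.R0=1
P0.R0=0 P0.R1=2 P2.R0=2
P0.R0=2 P0.R1=2 P2.R0=1
P0.R0=2 P0.R1=2 P2.R0=2

outcome vector order: (P0.R0,P0.R1,P2.R0)
|SC outcomes| = 6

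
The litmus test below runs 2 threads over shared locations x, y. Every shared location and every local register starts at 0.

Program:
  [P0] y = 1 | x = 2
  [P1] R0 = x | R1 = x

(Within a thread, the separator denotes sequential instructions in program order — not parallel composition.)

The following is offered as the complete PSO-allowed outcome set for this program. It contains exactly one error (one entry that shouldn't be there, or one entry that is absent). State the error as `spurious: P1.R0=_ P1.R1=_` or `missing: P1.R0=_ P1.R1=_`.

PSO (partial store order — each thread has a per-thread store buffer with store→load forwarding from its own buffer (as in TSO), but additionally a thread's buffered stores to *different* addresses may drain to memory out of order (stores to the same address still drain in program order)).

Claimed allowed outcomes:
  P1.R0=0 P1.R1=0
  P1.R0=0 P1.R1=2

outcome vector order: (P1.R0,P1.R1)
[PSO] allowed = {0/0; 0/2; 2/2}
PSO∖claimed = {2/2}

missing: P1.R0=2 P1.R1=2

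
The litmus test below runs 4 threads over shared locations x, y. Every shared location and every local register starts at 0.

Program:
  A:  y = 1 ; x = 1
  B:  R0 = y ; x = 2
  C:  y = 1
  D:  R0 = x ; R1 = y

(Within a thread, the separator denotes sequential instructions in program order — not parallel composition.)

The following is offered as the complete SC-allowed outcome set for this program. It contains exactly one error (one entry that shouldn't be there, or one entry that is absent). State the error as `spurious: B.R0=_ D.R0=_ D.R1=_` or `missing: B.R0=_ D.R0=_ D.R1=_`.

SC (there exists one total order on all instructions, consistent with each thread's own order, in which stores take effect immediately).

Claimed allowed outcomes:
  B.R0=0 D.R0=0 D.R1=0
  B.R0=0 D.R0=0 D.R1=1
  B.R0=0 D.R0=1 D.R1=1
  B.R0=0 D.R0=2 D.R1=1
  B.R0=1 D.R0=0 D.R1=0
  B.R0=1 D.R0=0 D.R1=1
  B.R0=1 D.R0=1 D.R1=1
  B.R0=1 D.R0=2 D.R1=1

missing: B.R0=0 D.R0=2 D.R1=0

outcome vector order: (B.R0,D.R0,D.R1)
under SC → (0,0,0), (0,0,1), (0,1,1), (0,2,0), (0,2,1), (1,0,0), (1,0,1), (1,1,1), (1,2,1)
SC∖claimed = {(0,2,0)}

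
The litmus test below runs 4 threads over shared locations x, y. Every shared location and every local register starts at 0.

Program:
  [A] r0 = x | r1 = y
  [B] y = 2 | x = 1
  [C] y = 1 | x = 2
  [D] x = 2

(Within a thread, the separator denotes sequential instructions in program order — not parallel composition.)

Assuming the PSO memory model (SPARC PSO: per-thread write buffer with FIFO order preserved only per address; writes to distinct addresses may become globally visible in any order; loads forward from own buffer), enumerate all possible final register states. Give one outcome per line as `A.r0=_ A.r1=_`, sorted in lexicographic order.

A.r0=0 A.r1=0
A.r0=0 A.r1=1
A.r0=0 A.r1=2
A.r0=1 A.r1=0
A.r0=1 A.r1=1
A.r0=1 A.r1=2
A.r0=2 A.r1=0
A.r0=2 A.r1=1
A.r0=2 A.r1=2

outcome vector order: (A.r0,A.r1)
|PSO outcomes| = 9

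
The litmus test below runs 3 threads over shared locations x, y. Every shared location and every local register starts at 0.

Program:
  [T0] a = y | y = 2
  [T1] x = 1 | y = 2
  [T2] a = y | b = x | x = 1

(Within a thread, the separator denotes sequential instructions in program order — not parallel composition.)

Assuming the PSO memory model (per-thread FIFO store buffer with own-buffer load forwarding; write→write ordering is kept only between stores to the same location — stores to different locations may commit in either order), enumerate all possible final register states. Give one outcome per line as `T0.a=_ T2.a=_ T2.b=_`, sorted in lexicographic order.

T0.a=0 T2.a=0 T2.b=0
T0.a=0 T2.a=0 T2.b=1
T0.a=0 T2.a=2 T2.b=0
T0.a=0 T2.a=2 T2.b=1
T0.a=2 T2.a=0 T2.b=0
T0.a=2 T2.a=0 T2.b=1
T0.a=2 T2.a=2 T2.b=0
T0.a=2 T2.a=2 T2.b=1

outcome vector order: (T0.a,T2.a,T2.b)
|PSO outcomes| = 8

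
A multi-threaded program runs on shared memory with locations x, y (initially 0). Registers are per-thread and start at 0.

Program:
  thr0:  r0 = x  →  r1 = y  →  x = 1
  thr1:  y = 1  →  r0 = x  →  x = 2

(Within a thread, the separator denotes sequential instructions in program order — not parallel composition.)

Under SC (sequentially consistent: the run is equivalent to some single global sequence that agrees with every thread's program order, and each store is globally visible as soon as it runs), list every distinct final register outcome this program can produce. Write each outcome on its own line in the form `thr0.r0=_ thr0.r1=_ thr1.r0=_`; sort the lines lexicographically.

outcome vector order: (thr0.r0,thr0.r1,thr1.r0)
|SC outcomes| = 5

thr0.r0=0 thr0.r1=0 thr1.r0=0
thr0.r0=0 thr0.r1=0 thr1.r0=1
thr0.r0=0 thr0.r1=1 thr1.r0=0
thr0.r0=0 thr0.r1=1 thr1.r0=1
thr0.r0=2 thr0.r1=1 thr1.r0=0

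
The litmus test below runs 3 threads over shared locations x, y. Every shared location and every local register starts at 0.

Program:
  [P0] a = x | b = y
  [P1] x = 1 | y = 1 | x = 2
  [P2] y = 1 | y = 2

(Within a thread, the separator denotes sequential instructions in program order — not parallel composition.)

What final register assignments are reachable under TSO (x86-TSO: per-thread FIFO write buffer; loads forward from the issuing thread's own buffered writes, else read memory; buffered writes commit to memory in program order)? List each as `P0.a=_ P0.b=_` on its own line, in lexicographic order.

P0.a=0 P0.b=0
P0.a=0 P0.b=1
P0.a=0 P0.b=2
P0.a=1 P0.b=0
P0.a=1 P0.b=1
P0.a=1 P0.b=2
P0.a=2 P0.b=1
P0.a=2 P0.b=2

outcome vector order: (P0.a,P0.b)
|TSO outcomes| = 8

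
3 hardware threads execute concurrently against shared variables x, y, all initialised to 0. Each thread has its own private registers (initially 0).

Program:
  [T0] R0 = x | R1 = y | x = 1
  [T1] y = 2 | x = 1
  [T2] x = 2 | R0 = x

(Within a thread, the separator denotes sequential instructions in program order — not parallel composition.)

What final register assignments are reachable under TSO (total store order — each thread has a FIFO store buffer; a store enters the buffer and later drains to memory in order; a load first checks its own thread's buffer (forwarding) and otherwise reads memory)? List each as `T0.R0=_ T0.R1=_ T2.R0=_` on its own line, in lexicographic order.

T0.R0=0 T0.R1=0 T2.R0=1
T0.R0=0 T0.R1=0 T2.R0=2
T0.R0=0 T0.R1=2 T2.R0=1
T0.R0=0 T0.R1=2 T2.R0=2
T0.R0=1 T0.R1=2 T2.R0=1
T0.R0=1 T0.R1=2 T2.R0=2
T0.R0=2 T0.R1=0 T2.R0=1
T0.R0=2 T0.R1=0 T2.R0=2
T0.R0=2 T0.R1=2 T2.R0=1
T0.R0=2 T0.R1=2 T2.R0=2

outcome vector order: (T0.R0,T0.R1,T2.R0)
|TSO outcomes| = 10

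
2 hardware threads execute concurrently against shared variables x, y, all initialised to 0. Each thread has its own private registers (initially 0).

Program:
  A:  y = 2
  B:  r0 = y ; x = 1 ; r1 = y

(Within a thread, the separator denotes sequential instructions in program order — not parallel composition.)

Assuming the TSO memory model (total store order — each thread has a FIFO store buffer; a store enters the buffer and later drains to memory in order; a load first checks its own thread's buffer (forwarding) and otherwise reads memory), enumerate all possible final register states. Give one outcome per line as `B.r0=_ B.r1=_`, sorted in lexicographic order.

B.r0=0 B.r1=0
B.r0=0 B.r1=2
B.r0=2 B.r1=2

outcome vector order: (B.r0,B.r1)
|TSO outcomes| = 3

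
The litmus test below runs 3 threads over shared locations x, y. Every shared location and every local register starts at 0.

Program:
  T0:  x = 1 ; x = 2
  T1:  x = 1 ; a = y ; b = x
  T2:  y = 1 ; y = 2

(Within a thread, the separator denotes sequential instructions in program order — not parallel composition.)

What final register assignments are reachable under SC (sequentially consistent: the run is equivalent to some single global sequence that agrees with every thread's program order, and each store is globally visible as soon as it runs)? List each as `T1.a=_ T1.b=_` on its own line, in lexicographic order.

outcome vector order: (T1.a,T1.b)
|SC outcomes| = 6

T1.a=0 T1.b=1
T1.a=0 T1.b=2
T1.a=1 T1.b=1
T1.a=1 T1.b=2
T1.a=2 T1.b=1
T1.a=2 T1.b=2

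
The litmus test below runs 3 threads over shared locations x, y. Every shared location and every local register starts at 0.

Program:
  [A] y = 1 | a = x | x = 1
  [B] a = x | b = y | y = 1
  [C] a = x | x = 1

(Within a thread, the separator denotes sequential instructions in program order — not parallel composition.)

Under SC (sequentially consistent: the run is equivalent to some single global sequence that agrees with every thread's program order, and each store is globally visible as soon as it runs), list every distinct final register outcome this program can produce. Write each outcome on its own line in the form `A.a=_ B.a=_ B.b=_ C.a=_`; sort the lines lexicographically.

A.a=0 B.a=0 B.b=0 C.a=0
A.a=0 B.a=0 B.b=0 C.a=1
A.a=0 B.a=0 B.b=1 C.a=0
A.a=0 B.a=0 B.b=1 C.a=1
A.a=0 B.a=1 B.b=1 C.a=0
A.a=0 B.a=1 B.b=1 C.a=1
A.a=1 B.a=0 B.b=0 C.a=0
A.a=1 B.a=0 B.b=1 C.a=0
A.a=1 B.a=1 B.b=0 C.a=0
A.a=1 B.a=1 B.b=1 C.a=0

outcome vector order: (A.a,B.a,B.b,C.a)
|SC outcomes| = 10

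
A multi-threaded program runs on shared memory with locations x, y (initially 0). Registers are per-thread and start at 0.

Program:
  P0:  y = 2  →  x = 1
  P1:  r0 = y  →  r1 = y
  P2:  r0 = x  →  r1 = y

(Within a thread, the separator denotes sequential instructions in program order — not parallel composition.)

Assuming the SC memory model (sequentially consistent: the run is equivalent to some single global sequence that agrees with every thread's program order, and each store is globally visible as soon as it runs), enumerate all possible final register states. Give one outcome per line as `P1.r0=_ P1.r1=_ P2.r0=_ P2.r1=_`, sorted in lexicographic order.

outcome vector order: (P1.r0,P1.r1,P2.r0,P2.r1)
|SC outcomes| = 9

P1.r0=0 P1.r1=0 P2.r0=0 P2.r1=0
P1.r0=0 P1.r1=0 P2.r0=0 P2.r1=2
P1.r0=0 P1.r1=0 P2.r0=1 P2.r1=2
P1.r0=0 P1.r1=2 P2.r0=0 P2.r1=0
P1.r0=0 P1.r1=2 P2.r0=0 P2.r1=2
P1.r0=0 P1.r1=2 P2.r0=1 P2.r1=2
P1.r0=2 P1.r1=2 P2.r0=0 P2.r1=0
P1.r0=2 P1.r1=2 P2.r0=0 P2.r1=2
P1.r0=2 P1.r1=2 P2.r0=1 P2.r1=2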